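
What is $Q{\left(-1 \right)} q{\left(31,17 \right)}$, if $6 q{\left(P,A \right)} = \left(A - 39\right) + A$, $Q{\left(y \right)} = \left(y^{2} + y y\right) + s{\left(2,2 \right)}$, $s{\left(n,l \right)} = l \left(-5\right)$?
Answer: $\frac{20}{3} \approx 6.6667$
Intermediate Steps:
$s{\left(n,l \right)} = - 5 l$
$Q{\left(y \right)} = -10 + 2 y^{2}$ ($Q{\left(y \right)} = \left(y^{2} + y y\right) - 10 = \left(y^{2} + y^{2}\right) - 10 = 2 y^{2} - 10 = -10 + 2 y^{2}$)
$q{\left(P,A \right)} = - \frac{13}{2} + \frac{A}{3}$ ($q{\left(P,A \right)} = \frac{\left(A - 39\right) + A}{6} = \frac{\left(-39 + A\right) + A}{6} = \frac{-39 + 2 A}{6} = - \frac{13}{2} + \frac{A}{3}$)
$Q{\left(-1 \right)} q{\left(31,17 \right)} = \left(-10 + 2 \left(-1\right)^{2}\right) \left(- \frac{13}{2} + \frac{1}{3} \cdot 17\right) = \left(-10 + 2 \cdot 1\right) \left(- \frac{13}{2} + \frac{17}{3}\right) = \left(-10 + 2\right) \left(- \frac{5}{6}\right) = \left(-8\right) \left(- \frac{5}{6}\right) = \frac{20}{3}$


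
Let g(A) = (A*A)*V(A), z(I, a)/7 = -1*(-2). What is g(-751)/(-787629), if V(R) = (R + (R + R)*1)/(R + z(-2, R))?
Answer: -423564751/193494191 ≈ -2.1890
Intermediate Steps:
z(I, a) = 14 (z(I, a) = 7*(-1*(-2)) = 7*2 = 14)
V(R) = 3*R/(14 + R) (V(R) = (R + (R + R)*1)/(R + 14) = (R + (2*R)*1)/(14 + R) = (R + 2*R)/(14 + R) = (3*R)/(14 + R) = 3*R/(14 + R))
g(A) = 3*A³/(14 + A) (g(A) = (A*A)*(3*A/(14 + A)) = A²*(3*A/(14 + A)) = 3*A³/(14 + A))
g(-751)/(-787629) = (3*(-751)³/(14 - 751))/(-787629) = (3*(-423564751)/(-737))*(-1/787629) = (3*(-423564751)*(-1/737))*(-1/787629) = (1270694253/737)*(-1/787629) = -423564751/193494191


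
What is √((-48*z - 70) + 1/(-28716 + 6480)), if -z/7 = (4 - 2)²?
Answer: √157479037617/11118 ≈ 35.693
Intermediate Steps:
z = -28 (z = -7*(4 - 2)² = -7*2² = -7*4 = -28)
√((-48*z - 70) + 1/(-28716 + 6480)) = √((-48*(-28) - 70) + 1/(-28716 + 6480)) = √((1344 - 70) + 1/(-22236)) = √(1274 - 1/22236) = √(28328663/22236) = √157479037617/11118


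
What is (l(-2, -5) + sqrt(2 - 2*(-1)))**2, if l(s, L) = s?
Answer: 0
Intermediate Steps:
(l(-2, -5) + sqrt(2 - 2*(-1)))**2 = (-2 + sqrt(2 - 2*(-1)))**2 = (-2 + sqrt(2 + 2))**2 = (-2 + sqrt(4))**2 = (-2 + 2)**2 = 0**2 = 0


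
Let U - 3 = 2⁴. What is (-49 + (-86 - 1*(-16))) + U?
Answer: -100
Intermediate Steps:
U = 19 (U = 3 + 2⁴ = 3 + 16 = 19)
(-49 + (-86 - 1*(-16))) + U = (-49 + (-86 - 1*(-16))) + 19 = (-49 + (-86 + 16)) + 19 = (-49 - 70) + 19 = -119 + 19 = -100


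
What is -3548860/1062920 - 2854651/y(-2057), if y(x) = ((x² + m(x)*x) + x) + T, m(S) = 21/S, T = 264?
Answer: -902204369357/224779784642 ≈ -4.0137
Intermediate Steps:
y(x) = 285 + x + x² (y(x) = ((x² + (21/x)*x) + x) + 264 = ((x² + 21) + x) + 264 = ((21 + x²) + x) + 264 = (21 + x + x²) + 264 = 285 + x + x²)
-3548860/1062920 - 2854651/y(-2057) = -3548860/1062920 - 2854651/(285 - 2057 + (-2057)²) = -3548860*1/1062920 - 2854651/(285 - 2057 + 4231249) = -177443/53146 - 2854651/4229477 = -902204369357/224779784642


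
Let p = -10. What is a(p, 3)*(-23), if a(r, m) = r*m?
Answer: 690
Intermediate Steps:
a(r, m) = m*r
a(p, 3)*(-23) = (3*(-10))*(-23) = -30*(-23) = 690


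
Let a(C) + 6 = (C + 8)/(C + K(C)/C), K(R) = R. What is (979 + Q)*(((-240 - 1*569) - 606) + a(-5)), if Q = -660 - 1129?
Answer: 2303235/2 ≈ 1.1516e+6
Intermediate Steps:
Q = -1789
a(C) = -6 + (8 + C)/(1 + C) (a(C) = -6 + (C + 8)/(C + C/C) = -6 + (8 + C)/(C + 1) = -6 + (8 + C)/(1 + C))
(979 + Q)*(((-240 - 1*569) - 606) + a(-5)) = (979 - 1789)*(((-240 - 1*569) - 606) + (2 - 5*(-5))/(1 - 5)) = -810*(((-240 - 569) - 606) + (2 + 25)/(-4)) = -810*((-809 - 606) - 1/4*27) = -810*(-1415 - 27/4) = -810*(-5687/4) = 2303235/2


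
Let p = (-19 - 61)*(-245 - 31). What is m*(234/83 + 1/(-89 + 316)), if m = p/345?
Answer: 3404864/18841 ≈ 180.72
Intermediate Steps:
p = 22080 (p = -80*(-276) = 22080)
m = 64 (m = 22080/345 = 22080*(1/345) = 64)
m*(234/83 + 1/(-89 + 316)) = 64*(234/83 + 1/(-89 + 316)) = 64*(234*(1/83) + 1/227) = 64*(234/83 + 1/227) = 64*(53201/18841) = 3404864/18841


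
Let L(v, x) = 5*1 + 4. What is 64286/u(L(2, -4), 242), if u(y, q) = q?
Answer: 32143/121 ≈ 265.64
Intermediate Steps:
L(v, x) = 9 (L(v, x) = 5 + 4 = 9)
64286/u(L(2, -4), 242) = 64286/242 = 64286*(1/242) = 32143/121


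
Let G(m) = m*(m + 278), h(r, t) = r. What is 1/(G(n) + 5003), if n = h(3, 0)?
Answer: 1/5846 ≈ 0.00017106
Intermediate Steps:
n = 3
G(m) = m*(278 + m)
1/(G(n) + 5003) = 1/(3*(278 + 3) + 5003) = 1/(3*281 + 5003) = 1/(843 + 5003) = 1/5846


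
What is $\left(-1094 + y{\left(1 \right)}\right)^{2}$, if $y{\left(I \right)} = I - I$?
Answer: $1196836$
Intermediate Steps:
$y{\left(I \right)} = 0$
$\left(-1094 + y{\left(1 \right)}\right)^{2} = \left(-1094 + 0\right)^{2} = \left(-1094\right)^{2} = 1196836$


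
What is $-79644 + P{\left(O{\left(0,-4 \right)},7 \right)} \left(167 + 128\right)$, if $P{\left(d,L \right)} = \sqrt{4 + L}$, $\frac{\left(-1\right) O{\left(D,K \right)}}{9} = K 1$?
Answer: $-79644 + 295 \sqrt{11} \approx -78666.0$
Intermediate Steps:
$O{\left(D,K \right)} = - 9 K$ ($O{\left(D,K \right)} = - 9 K 1 = - 9 K$)
$-79644 + P{\left(O{\left(0,-4 \right)},7 \right)} \left(167 + 128\right) = -79644 + \sqrt{4 + 7} \left(167 + 128\right) = -79644 + \sqrt{11} \cdot 295 = -79644 + 295 \sqrt{11}$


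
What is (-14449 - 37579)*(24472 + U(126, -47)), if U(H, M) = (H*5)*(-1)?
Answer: -1240451576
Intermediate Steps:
U(H, M) = -5*H (U(H, M) = (5*H)*(-1) = -5*H)
(-14449 - 37579)*(24472 + U(126, -47)) = (-14449 - 37579)*(24472 - 5*126) = -52028*(24472 - 630) = -52028*23842 = -1240451576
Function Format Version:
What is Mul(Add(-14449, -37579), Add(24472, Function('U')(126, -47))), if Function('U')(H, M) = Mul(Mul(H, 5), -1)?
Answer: -1240451576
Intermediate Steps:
Function('U')(H, M) = Mul(-5, H) (Function('U')(H, M) = Mul(Mul(5, H), -1) = Mul(-5, H))
Mul(Add(-14449, -37579), Add(24472, Function('U')(126, -47))) = Mul(Add(-14449, -37579), Add(24472, Mul(-5, 126))) = Mul(-52028, Add(24472, -630)) = Mul(-52028, 23842) = -1240451576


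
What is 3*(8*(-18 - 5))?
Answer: -552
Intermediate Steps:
3*(8*(-18 - 5)) = 3*(8*(-23)) = 3*(-184) = -552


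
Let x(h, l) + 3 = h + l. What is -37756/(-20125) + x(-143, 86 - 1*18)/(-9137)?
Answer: 346546322/183882125 ≈ 1.8846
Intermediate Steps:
x(h, l) = -3 + h + l (x(h, l) = -3 + (h + l) = -3 + h + l)
-37756/(-20125) + x(-143, 86 - 1*18)/(-9137) = -37756/(-20125) + (-3 - 143 + (86 - 1*18))/(-9137) = -37756*(-1/20125) + (-3 - 143 + (86 - 18))*(-1/9137) = 37756/20125 + (-3 - 143 + 68)*(-1/9137) = 37756/20125 - 78*(-1/9137) = 37756/20125 + 78/9137 = 346546322/183882125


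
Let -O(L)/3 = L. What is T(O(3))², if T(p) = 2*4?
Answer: 64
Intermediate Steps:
O(L) = -3*L
T(p) = 8
T(O(3))² = 8² = 64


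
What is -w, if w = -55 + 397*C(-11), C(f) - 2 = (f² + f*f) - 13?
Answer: -91652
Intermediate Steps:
C(f) = -11 + 2*f² (C(f) = 2 + ((f² + f*f) - 13) = 2 + ((f² + f²) - 13) = 2 + (2*f² - 13) = 2 + (-13 + 2*f²) = -11 + 2*f²)
w = 91652 (w = -55 + 397*(-11 + 2*(-11)²) = -55 + 397*(-11 + 2*121) = -55 + 397*(-11 + 242) = -55 + 397*231 = -55 + 91707 = 91652)
-w = -1*91652 = -91652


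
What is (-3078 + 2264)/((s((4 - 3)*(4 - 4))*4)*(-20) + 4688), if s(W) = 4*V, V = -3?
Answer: -407/2824 ≈ -0.14412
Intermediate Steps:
s(W) = -12 (s(W) = 4*(-3) = -12)
(-3078 + 2264)/((s((4 - 3)*(4 - 4))*4)*(-20) + 4688) = (-3078 + 2264)/(-12*4*(-20) + 4688) = -814/(-48*(-20) + 4688) = -814/(960 + 4688) = -814/5648 = -814*1/5648 = -407/2824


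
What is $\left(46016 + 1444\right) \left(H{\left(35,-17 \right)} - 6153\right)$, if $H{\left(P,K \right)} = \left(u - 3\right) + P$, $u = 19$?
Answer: $-289600920$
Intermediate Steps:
$H{\left(P,K \right)} = 16 + P$ ($H{\left(P,K \right)} = \left(19 - 3\right) + P = 16 + P$)
$\left(46016 + 1444\right) \left(H{\left(35,-17 \right)} - 6153\right) = \left(46016 + 1444\right) \left(\left(16 + 35\right) - 6153\right) = 47460 \left(51 - 6153\right) = 47460 \left(-6102\right) = -289600920$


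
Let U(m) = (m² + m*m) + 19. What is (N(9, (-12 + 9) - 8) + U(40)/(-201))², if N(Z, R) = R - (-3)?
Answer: 2588881/4489 ≈ 576.72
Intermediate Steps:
N(Z, R) = 3 + R (N(Z, R) = R - 1*(-3) = R + 3 = 3 + R)
U(m) = 19 + 2*m² (U(m) = (m² + m²) + 19 = 2*m² + 19 = 19 + 2*m²)
(N(9, (-12 + 9) - 8) + U(40)/(-201))² = ((3 + ((-12 + 9) - 8)) + (19 + 2*40²)/(-201))² = ((3 + (-3 - 8)) + (19 + 2*1600)*(-1/201))² = ((3 - 11) + (19 + 3200)*(-1/201))² = (-8 + 3219*(-1/201))² = (-8 - 1073/67)² = (-1609/67)² = 2588881/4489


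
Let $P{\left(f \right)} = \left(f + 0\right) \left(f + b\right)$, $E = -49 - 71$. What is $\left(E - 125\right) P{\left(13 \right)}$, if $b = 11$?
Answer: $-76440$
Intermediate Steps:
$E = -120$ ($E = -49 - 71 = -120$)
$P{\left(f \right)} = f \left(11 + f\right)$ ($P{\left(f \right)} = \left(f + 0\right) \left(f + 11\right) = f \left(11 + f\right)$)
$\left(E - 125\right) P{\left(13 \right)} = \left(-120 - 125\right) 13 \left(11 + 13\right) = - 245 \cdot 13 \cdot 24 = \left(-245\right) 312 = -76440$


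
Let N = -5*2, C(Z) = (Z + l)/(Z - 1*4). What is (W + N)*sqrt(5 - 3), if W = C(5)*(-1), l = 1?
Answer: -16*sqrt(2) ≈ -22.627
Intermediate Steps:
C(Z) = (1 + Z)/(-4 + Z) (C(Z) = (Z + 1)/(Z - 1*4) = (1 + Z)/(Z - 4) = (1 + Z)/(-4 + Z))
N = -10
W = -6 (W = ((1 + 5)/(-4 + 5))*(-1) = (6/1)*(-1) = (1*6)*(-1) = 6*(-1) = -6)
(W + N)*sqrt(5 - 3) = (-6 - 10)*sqrt(5 - 3) = -16*sqrt(2)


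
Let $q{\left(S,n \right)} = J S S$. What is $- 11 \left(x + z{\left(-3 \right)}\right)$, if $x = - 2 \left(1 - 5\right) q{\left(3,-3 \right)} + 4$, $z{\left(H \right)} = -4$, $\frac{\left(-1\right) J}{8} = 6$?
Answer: $38016$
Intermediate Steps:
$J = -48$ ($J = \left(-8\right) 6 = -48$)
$q{\left(S,n \right)} = - 48 S^{2}$ ($q{\left(S,n \right)} = - 48 S S = - 48 S^{2}$)
$x = -3452$ ($x = - 2 \left(1 - 5\right) \left(- 48 \cdot 3^{2}\right) + 4 = \left(-2\right) \left(-4\right) \left(\left(-48\right) 9\right) + 4 = 8 \left(-432\right) + 4 = -3456 + 4 = -3452$)
$- 11 \left(x + z{\left(-3 \right)}\right) = - 11 \left(-3452 - 4\right) = \left(-11\right) \left(-3456\right) = 38016$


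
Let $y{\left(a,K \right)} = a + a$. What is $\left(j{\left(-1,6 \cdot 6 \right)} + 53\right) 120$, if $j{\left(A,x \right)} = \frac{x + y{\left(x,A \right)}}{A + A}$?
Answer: $-120$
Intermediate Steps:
$y{\left(a,K \right)} = 2 a$
$j{\left(A,x \right)} = \frac{3 x}{2 A}$ ($j{\left(A,x \right)} = \frac{x + 2 x}{A + A} = \frac{3 x}{2 A}$)
$\left(j{\left(-1,6 \cdot 6 \right)} + 53\right) 120 = \left(\frac{3 \cdot 6 \cdot 6}{2 \left(-1\right)} + 53\right) 120 = \left(\frac{3}{2} \cdot 36 \left(-1\right) + 53\right) 120 = \left(-54 + 53\right) 120 = \left(-1\right) 120 = -120$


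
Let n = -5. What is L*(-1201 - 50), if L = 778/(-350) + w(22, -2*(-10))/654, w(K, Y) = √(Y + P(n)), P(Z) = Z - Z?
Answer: 486639/175 - 417*√5/109 ≈ 2772.2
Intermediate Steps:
P(Z) = 0
w(K, Y) = √Y (w(K, Y) = √(Y + 0) = √Y)
L = -389/175 + √5/327 (L = 778/(-350) + √(-2*(-10))/654 = 778*(-1/350) + √20*(1/654) = -389/175 + (2*√5)*(1/654) = -389/175 + √5/327 ≈ -2.2160)
L*(-1201 - 50) = (-389/175 + √5/327)*(-1201 - 50) = (-389/175 + √5/327)*(-1251) = 486639/175 - 417*√5/109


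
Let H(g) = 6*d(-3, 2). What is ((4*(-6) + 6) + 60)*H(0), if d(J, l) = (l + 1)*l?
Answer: 1512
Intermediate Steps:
d(J, l) = l*(1 + l) (d(J, l) = (1 + l)*l = l*(1 + l))
H(g) = 36 (H(g) = 6*(2*(1 + 2)) = 6*(2*3) = 6*6 = 36)
((4*(-6) + 6) + 60)*H(0) = ((4*(-6) + 6) + 60)*36 = ((-24 + 6) + 60)*36 = (-18 + 60)*36 = 42*36 = 1512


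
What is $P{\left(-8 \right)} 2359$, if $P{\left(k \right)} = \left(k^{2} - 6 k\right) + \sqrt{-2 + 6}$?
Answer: $268926$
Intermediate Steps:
$P{\left(k \right)} = 2 + k^{2} - 6 k$ ($P{\left(k \right)} = \left(k^{2} - 6 k\right) + \sqrt{4} = \left(k^{2} - 6 k\right) + 2 = 2 + k^{2} - 6 k$)
$P{\left(-8 \right)} 2359 = \left(2 + \left(-8\right)^{2} - -48\right) 2359 = \left(2 + 64 + 48\right) 2359 = 114 \cdot 2359 = 268926$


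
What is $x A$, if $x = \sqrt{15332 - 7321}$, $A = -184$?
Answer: $- 184 \sqrt{8011} \approx -16469.0$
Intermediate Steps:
$x = \sqrt{8011} \approx 89.504$
$x A = \sqrt{8011} \left(-184\right) = - 184 \sqrt{8011}$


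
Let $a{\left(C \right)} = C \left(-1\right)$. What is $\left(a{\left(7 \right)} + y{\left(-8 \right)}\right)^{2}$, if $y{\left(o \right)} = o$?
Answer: $225$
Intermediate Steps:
$a{\left(C \right)} = - C$
$\left(a{\left(7 \right)} + y{\left(-8 \right)}\right)^{2} = \left(\left(-1\right) 7 - 8\right)^{2} = \left(-7 - 8\right)^{2} = \left(-15\right)^{2} = 225$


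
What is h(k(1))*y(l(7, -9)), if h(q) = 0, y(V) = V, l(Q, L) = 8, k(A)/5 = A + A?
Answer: 0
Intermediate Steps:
k(A) = 10*A (k(A) = 5*(A + A) = 5*(2*A) = 10*A)
h(k(1))*y(l(7, -9)) = 0*8 = 0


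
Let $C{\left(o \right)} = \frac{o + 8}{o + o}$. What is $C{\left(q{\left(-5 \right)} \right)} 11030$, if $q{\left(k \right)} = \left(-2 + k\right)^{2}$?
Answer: $\frac{314355}{49} \approx 6415.4$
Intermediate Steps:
$C{\left(o \right)} = \frac{8 + o}{2 o}$
$C{\left(q{\left(-5 \right)} \right)} 11030 = \frac{8 + \left(-2 - 5\right)^{2}}{2 \left(-2 - 5\right)^{2}} \cdot 11030 = \frac{8 + \left(-7\right)^{2}}{2 \left(-7\right)^{2}} \cdot 11030 = \frac{8 + 49}{2 \cdot 49} \cdot 11030 = \frac{1}{2} \cdot \frac{1}{49} \cdot 57 \cdot 11030 = \frac{57}{98} \cdot 11030 = \frac{314355}{49}$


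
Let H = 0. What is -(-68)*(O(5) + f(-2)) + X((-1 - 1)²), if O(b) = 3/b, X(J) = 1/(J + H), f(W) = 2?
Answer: 3541/20 ≈ 177.05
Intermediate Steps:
X(J) = 1/J (X(J) = 1/(J + 0) = 1/J)
-(-68)*(O(5) + f(-2)) + X((-1 - 1)²) = -(-68)*(3/5 + 2) + 1/((-1 - 1)²) = -(-68)*(3*(⅕) + 2) + 1/((-2)²) = -(-68)*(⅗ + 2) + 1/4 = -(-68)*13/5 + ¼ = -17*(-52/5) + ¼ = 884/5 + ¼ = 3541/20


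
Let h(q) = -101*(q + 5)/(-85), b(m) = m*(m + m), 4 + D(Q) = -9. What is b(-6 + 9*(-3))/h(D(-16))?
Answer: -92565/404 ≈ -229.12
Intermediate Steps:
D(Q) = -13 (D(Q) = -4 - 9 = -13)
b(m) = 2*m² (b(m) = m*(2*m) = 2*m²)
h(q) = 101/17 + 101*q/85 (h(q) = -101*(5 + q)*(-1/85) = (-505 - 101*q)*(-1/85) = 101/17 + 101*q/85)
b(-6 + 9*(-3))/h(D(-16)) = (2*(-6 + 9*(-3))²)/(101/17 + (101/85)*(-13)) = (2*(-6 - 27)²)/(101/17 - 1313/85) = (2*(-33)²)/(-808/85) = (2*1089)*(-85/808) = 2178*(-85/808) = -92565/404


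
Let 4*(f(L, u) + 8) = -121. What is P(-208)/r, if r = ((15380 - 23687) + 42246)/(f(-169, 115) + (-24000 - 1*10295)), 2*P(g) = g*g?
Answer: -742696864/33939 ≈ -21883.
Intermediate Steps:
f(L, u) = -153/4 (f(L, u) = -8 + (1/4)*(-121) = -8 - 121/4 = -153/4)
P(g) = g**2/2 (P(g) = (g*g)/2 = g**2/2)
r = -135756/137333 (r = ((15380 - 23687) + 42246)/(-153/4 + (-24000 - 1*10295)) = (-8307 + 42246)/(-153/4 + (-24000 - 10295)) = 33939/(-153/4 - 34295) = 33939/(-137333/4) = 33939*(-4/137333) = -135756/137333 ≈ -0.98852)
P(-208)/r = ((1/2)*(-208)**2)/(-135756/137333) = ((1/2)*43264)*(-137333/135756) = 21632*(-137333/135756) = -742696864/33939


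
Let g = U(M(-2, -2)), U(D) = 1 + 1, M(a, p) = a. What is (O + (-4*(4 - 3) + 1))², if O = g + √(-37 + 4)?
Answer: (-1 + I*√33)² ≈ -32.0 - 11.489*I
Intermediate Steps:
U(D) = 2
g = 2
O = 2 + I*√33 (O = 2 + √(-37 + 4) = 2 + √(-33) = 2 + I*√33 ≈ 2.0 + 5.7446*I)
(O + (-4*(4 - 3) + 1))² = ((2 + I*√33) + (-4*(4 - 3) + 1))² = ((2 + I*√33) + (-4*1 + 1))² = ((2 + I*√33) + (-4 + 1))² = ((2 + I*√33) - 3)² = (-1 + I*√33)²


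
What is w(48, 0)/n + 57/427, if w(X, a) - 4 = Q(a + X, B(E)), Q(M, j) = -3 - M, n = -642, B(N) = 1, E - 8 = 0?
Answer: 56663/274134 ≈ 0.20670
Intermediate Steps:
E = 8 (E = 8 + 0 = 8)
w(X, a) = 1 - X - a (w(X, a) = 4 + (-3 - (a + X)) = 4 + (-3 - (X + a)) = 4 + (-3 + (-X - a)) = 4 + (-3 - X - a) = 1 - X - a)
w(48, 0)/n + 57/427 = (1 - 1*48 - 1*0)/(-642) + 57/427 = (1 - 48 + 0)*(-1/642) + 57*(1/427) = -47*(-1/642) + 57/427 = 47/642 + 57/427 = 56663/274134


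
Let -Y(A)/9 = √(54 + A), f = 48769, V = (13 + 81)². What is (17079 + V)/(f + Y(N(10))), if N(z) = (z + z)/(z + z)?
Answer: 1263848635/2378410906 + 233235*√55/2378410906 ≈ 0.53211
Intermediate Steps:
V = 8836 (V = 94² = 8836)
N(z) = 1 (N(z) = (2*z)/((2*z)) = (2*z)*(1/(2*z)) = 1)
Y(A) = -9*√(54 + A)
(17079 + V)/(f + Y(N(10))) = (17079 + 8836)/(48769 - 9*√(54 + 1)) = 25915/(48769 - 9*√55)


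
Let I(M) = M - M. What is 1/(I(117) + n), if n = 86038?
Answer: 1/86038 ≈ 1.1623e-5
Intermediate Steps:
I(M) = 0
1/(I(117) + n) = 1/(0 + 86038) = 1/86038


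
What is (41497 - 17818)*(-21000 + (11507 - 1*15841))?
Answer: -599883786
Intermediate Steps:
(41497 - 17818)*(-21000 + (11507 - 1*15841)) = 23679*(-21000 + (11507 - 15841)) = 23679*(-21000 - 4334) = 23679*(-25334) = -599883786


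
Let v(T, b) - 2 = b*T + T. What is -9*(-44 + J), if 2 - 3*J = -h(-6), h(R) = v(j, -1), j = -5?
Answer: 384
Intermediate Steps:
v(T, b) = 2 + T + T*b (v(T, b) = 2 + (b*T + T) = 2 + (T*b + T) = 2 + (T + T*b) = 2 + T + T*b)
h(R) = 2 (h(R) = 2 - 5 - 5*(-1) = 2 - 5 + 5 = 2)
J = 4/3 (J = ⅔ - (-1)*2/3 = ⅔ - ⅓*(-2) = ⅔ + ⅔ = 4/3 ≈ 1.3333)
-9*(-44 + J) = -9*(-44 + 4/3) = -9*(-128/3) = 384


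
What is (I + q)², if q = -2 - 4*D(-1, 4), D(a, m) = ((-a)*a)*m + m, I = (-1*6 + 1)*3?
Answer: 289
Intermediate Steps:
I = -15 (I = (-6 + 1)*3 = -5*3 = -15)
D(a, m) = m - m*a² (D(a, m) = (-a²)*m + m = -m*a² + m = m - m*a²)
q = -2 (q = -2 - 16*(1 - 1*(-1)²) = -2 - 16*(1 - 1*1) = -2 - 16*(1 - 1) = -2 - 16*0 = -2 - 4*0 = -2 + 0 = -2)
(I + q)² = (-15 - 2)² = (-17)² = 289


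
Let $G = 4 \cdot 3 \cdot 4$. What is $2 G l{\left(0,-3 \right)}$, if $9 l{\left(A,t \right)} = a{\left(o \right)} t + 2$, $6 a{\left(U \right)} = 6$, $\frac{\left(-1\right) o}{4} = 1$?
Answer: $- \frac{32}{3} \approx -10.667$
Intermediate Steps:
$o = -4$ ($o = \left(-4\right) 1 = -4$)
$a{\left(U \right)} = 1$ ($a{\left(U \right)} = \frac{1}{6} \cdot 6 = 1$)
$l{\left(A,t \right)} = \frac{2}{9} + \frac{t}{9}$ ($l{\left(A,t \right)} = \frac{1 t + 2}{9} = \frac{t + 2}{9} = \frac{2 + t}{9} = \frac{2}{9} + \frac{t}{9}$)
$G = 48$ ($G = 12 \cdot 4 = 48$)
$2 G l{\left(0,-3 \right)} = 2 \cdot 48 \left(\frac{2}{9} + \frac{1}{9} \left(-3\right)\right) = 96 \left(\frac{2}{9} - \frac{1}{3}\right) = 96 \left(- \frac{1}{9}\right) = - \frac{32}{3}$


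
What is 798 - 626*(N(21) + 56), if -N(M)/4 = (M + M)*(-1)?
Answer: -139426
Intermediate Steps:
N(M) = 8*M (N(M) = -4*(M + M)*(-1) = -4*2*M*(-1) = -(-8)*M = 8*M)
798 - 626*(N(21) + 56) = 798 - 626*(8*21 + 56) = 798 - 626*(168 + 56) = 798 - 626*224 = 798 - 140224 = -139426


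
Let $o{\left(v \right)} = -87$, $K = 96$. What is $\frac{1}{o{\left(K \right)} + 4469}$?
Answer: $\frac{1}{4382} \approx 0.00022821$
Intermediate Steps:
$\frac{1}{o{\left(K \right)} + 4469} = \frac{1}{-87 + 4469} = \frac{1}{4382}$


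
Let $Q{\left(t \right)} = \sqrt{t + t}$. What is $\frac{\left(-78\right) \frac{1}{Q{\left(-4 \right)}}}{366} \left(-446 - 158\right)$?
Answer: $- \frac{1963 i \sqrt{2}}{61} \approx - 45.51 i$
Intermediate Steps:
$Q{\left(t \right)} = \sqrt{2} \sqrt{t}$ ($Q{\left(t \right)} = \sqrt{2 t} = \sqrt{2} \sqrt{t}$)
$\frac{\left(-78\right) \frac{1}{Q{\left(-4 \right)}}}{366} \left(-446 - 158\right) = \frac{\left(-78\right) \frac{1}{\sqrt{2} \sqrt{-4}}}{366} \left(-446 - 158\right) = - \frac{78}{\sqrt{2} \cdot 2 i} \frac{1}{366} \left(-604\right) = - \frac{78}{2 i \sqrt{2}} \cdot \frac{1}{366} \left(-604\right) = - 78 \left(- \frac{i \sqrt{2}}{4}\right) \frac{1}{366} \left(-604\right) = \frac{39 i \sqrt{2}}{2} \cdot \frac{1}{366} \left(-604\right) = \frac{13 i \sqrt{2}}{244} \left(-604\right) = - \frac{1963 i \sqrt{2}}{61}$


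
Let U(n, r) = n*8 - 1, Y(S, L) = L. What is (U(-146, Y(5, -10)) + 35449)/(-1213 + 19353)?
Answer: 1714/907 ≈ 1.8897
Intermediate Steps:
U(n, r) = -1 + 8*n (U(n, r) = 8*n - 1 = -1 + 8*n)
(U(-146, Y(5, -10)) + 35449)/(-1213 + 19353) = ((-1 + 8*(-146)) + 35449)/(-1213 + 19353) = ((-1 - 1168) + 35449)/18140 = (-1169 + 35449)*(1/18140) = 34280*(1/18140) = 1714/907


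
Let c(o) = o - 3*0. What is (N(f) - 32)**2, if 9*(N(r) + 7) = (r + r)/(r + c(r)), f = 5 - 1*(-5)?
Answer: 122500/81 ≈ 1512.3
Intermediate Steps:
f = 10 (f = 5 + 5 = 10)
c(o) = o (c(o) = o + 0 = o)
N(r) = -62/9 (N(r) = -7 + ((r + r)/(r + r))/9 = -7 + ((2*r)/((2*r)))/9 = -7 + ((2*r)*(1/(2*r)))/9 = -7 + (1/9)*1 = -7 + 1/9 = -62/9)
(N(f) - 32)**2 = (-62/9 - 32)**2 = (-350/9)**2 = 122500/81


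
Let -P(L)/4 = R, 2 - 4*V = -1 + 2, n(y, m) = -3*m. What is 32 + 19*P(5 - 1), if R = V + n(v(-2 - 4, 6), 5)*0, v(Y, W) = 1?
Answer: 13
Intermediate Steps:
V = ¼ (V = ½ - (-1 + 2)/4 = ½ - ¼*1 = ½ - ¼ = ¼ ≈ 0.25000)
R = ¼ (R = ¼ - 3*5*0 = ¼ - 15*0 = ¼ + 0 = ¼ ≈ 0.25000)
P(L) = -1 (P(L) = -4*¼ = -1)
32 + 19*P(5 - 1) = 32 + 19*(-1) = 32 - 19 = 13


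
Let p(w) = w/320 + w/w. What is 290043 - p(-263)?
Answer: 92813703/320 ≈ 2.9004e+5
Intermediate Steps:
p(w) = 1 + w/320 (p(w) = w*(1/320) + 1 = w/320 + 1 = 1 + w/320)
290043 - p(-263) = 290043 - (1 + (1/320)*(-263)) = 290043 - (1 - 263/320) = 290043 - 1*57/320 = 290043 - 57/320 = 92813703/320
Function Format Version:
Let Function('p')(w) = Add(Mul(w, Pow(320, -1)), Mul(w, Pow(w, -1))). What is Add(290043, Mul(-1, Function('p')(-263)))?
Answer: Rational(92813703, 320) ≈ 2.9004e+5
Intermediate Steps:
Function('p')(w) = Add(1, Mul(Rational(1, 320), w)) (Function('p')(w) = Add(Mul(w, Rational(1, 320)), 1) = Add(Mul(Rational(1, 320), w), 1) = Add(1, Mul(Rational(1, 320), w)))
Add(290043, Mul(-1, Function('p')(-263))) = Add(290043, Mul(-1, Add(1, Mul(Rational(1, 320), -263)))) = Add(290043, Mul(-1, Add(1, Rational(-263, 320)))) = Add(290043, Mul(-1, Rational(57, 320))) = Add(290043, Rational(-57, 320)) = Rational(92813703, 320)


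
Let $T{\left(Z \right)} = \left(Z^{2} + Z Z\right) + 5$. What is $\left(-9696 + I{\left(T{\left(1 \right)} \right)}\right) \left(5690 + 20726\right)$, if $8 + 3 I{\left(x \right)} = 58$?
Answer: $- \frac{767067808}{3} \approx -2.5569 \cdot 10^{8}$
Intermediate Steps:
$T{\left(Z \right)} = 5 + 2 Z^{2}$ ($T{\left(Z \right)} = \left(Z^{2} + Z^{2}\right) + 5 = 2 Z^{2} + 5 = 5 + 2 Z^{2}$)
$I{\left(x \right)} = \frac{50}{3}$ ($I{\left(x \right)} = - \frac{8}{3} + \frac{1}{3} \cdot 58 = - \frac{8}{3} + \frac{58}{3} = \frac{50}{3}$)
$\left(-9696 + I{\left(T{\left(1 \right)} \right)}\right) \left(5690 + 20726\right) = \left(-9696 + \frac{50}{3}\right) \left(5690 + 20726\right) = \left(- \frac{29038}{3}\right) 26416 = - \frac{767067808}{3}$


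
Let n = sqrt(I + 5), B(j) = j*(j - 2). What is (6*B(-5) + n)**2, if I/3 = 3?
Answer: (210 + sqrt(14))**2 ≈ 45686.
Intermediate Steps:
I = 9 (I = 3*3 = 9)
B(j) = j*(-2 + j)
n = sqrt(14) (n = sqrt(9 + 5) = sqrt(14) ≈ 3.7417)
(6*B(-5) + n)**2 = (6*(-5*(-2 - 5)) + sqrt(14))**2 = (6*(-5*(-7)) + sqrt(14))**2 = (6*35 + sqrt(14))**2 = (210 + sqrt(14))**2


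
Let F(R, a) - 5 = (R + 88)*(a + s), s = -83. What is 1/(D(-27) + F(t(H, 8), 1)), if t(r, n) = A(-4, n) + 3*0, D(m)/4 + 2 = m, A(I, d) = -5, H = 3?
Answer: -1/6917 ≈ -0.00014457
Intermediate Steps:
D(m) = -8 + 4*m
t(r, n) = -5 (t(r, n) = -5 + 3*0 = -5 + 0 = -5)
F(R, a) = 5 + (-83 + a)*(88 + R) (F(R, a) = 5 + (R + 88)*(a - 83) = 5 + (88 + R)*(-83 + a) = 5 + (-83 + a)*(88 + R))
1/(D(-27) + F(t(H, 8), 1)) = 1/((-8 + 4*(-27)) + (-7299 - 83*(-5) + 88*1 - 5*1)) = 1/((-8 - 108) + (-7299 + 415 + 88 - 5)) = 1/(-116 - 6801) = 1/(-6917) = -1/6917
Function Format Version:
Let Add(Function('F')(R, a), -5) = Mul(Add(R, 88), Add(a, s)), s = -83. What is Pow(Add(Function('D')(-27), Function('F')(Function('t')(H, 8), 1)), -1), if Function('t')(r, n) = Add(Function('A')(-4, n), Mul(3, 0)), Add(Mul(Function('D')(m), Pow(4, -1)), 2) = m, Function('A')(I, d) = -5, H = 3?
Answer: Rational(-1, 6917) ≈ -0.00014457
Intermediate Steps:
Function('D')(m) = Add(-8, Mul(4, m))
Function('t')(r, n) = -5 (Function('t')(r, n) = Add(-5, Mul(3, 0)) = Add(-5, 0) = -5)
Function('F')(R, a) = Add(5, Mul(Add(-83, a), Add(88, R))) (Function('F')(R, a) = Add(5, Mul(Add(R, 88), Add(a, -83))) = Add(5, Mul(Add(88, R), Add(-83, a))) = Add(5, Mul(Add(-83, a), Add(88, R))))
Pow(Add(Function('D')(-27), Function('F')(Function('t')(H, 8), 1)), -1) = Pow(Add(Add(-8, Mul(4, -27)), Add(-7299, Mul(-83, -5), Mul(88, 1), Mul(-5, 1))), -1) = Pow(Add(Add(-8, -108), Add(-7299, 415, 88, -5)), -1) = Pow(Add(-116, -6801), -1) = Pow(-6917, -1) = Rational(-1, 6917)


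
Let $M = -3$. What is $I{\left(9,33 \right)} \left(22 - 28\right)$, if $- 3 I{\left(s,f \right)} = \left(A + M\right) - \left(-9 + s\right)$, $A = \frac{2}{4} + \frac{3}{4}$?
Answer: $- \frac{7}{2} \approx -3.5$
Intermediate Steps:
$A = \frac{5}{4}$ ($A = 2 \cdot \frac{1}{4} + 3 \cdot \frac{1}{4} = \frac{1}{2} + \frac{3}{4} = \frac{5}{4} \approx 1.25$)
$I{\left(s,f \right)} = - \frac{29}{12} + \frac{s}{3}$ ($I{\left(s,f \right)} = - \frac{\left(\frac{5}{4} - 3\right) - \left(-9 + s\right)}{3} = - \frac{- \frac{7}{4} - \left(-9 + s\right)}{3} = - \frac{\frac{29}{4} - s}{3} = - \frac{29}{12} + \frac{s}{3}$)
$I{\left(9,33 \right)} \left(22 - 28\right) = \left(- \frac{29}{12} + \frac{1}{3} \cdot 9\right) \left(22 - 28\right) = \left(- \frac{29}{12} + 3\right) \left(22 - 28\right) = \frac{7}{12} \left(-6\right) = - \frac{7}{2}$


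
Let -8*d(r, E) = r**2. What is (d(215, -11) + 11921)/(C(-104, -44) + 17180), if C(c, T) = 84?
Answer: 49143/138112 ≈ 0.35582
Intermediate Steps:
d(r, E) = -r**2/8
(d(215, -11) + 11921)/(C(-104, -44) + 17180) = (-1/8*215**2 + 11921)/(84 + 17180) = (-1/8*46225 + 11921)/17264 = (-46225/8 + 11921)*(1/17264) = (49143/8)*(1/17264) = 49143/138112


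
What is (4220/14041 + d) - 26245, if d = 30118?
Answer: 54385013/14041 ≈ 3873.3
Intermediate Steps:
(4220/14041 + d) - 26245 = (4220/14041 + 30118) - 26245 = 422891058/14041 - 26245 = 54385013/14041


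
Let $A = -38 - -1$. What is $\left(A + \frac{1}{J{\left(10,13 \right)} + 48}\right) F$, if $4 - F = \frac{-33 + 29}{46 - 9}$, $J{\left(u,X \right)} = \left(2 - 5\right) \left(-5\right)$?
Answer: $- \frac{354160}{2331} \approx -151.93$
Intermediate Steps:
$J{\left(u,X \right)} = 15$ ($J{\left(u,X \right)} = \left(-3\right) \left(-5\right) = 15$)
$F = \frac{152}{37}$ ($F = 4 - \frac{-33 + 29}{46 - 9} = 4 - - \frac{4}{37} = 4 + \frac{4}{37} = \frac{152}{37} \approx 4.1081$)
$A = -37$ ($A = -38 + 1 = -37$)
$\left(A + \frac{1}{J{\left(10,13 \right)} + 48}\right) F = \left(-37 + \frac{1}{15 + 48}\right) \frac{152}{37} = \left(-37 + \frac{1}{63}\right) \frac{152}{37} = \left(- \frac{2330}{63}\right) \frac{152}{37} = - \frac{354160}{2331}$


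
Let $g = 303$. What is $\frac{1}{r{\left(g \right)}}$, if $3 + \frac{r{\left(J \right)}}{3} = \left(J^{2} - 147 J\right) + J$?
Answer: $\frac{1}{142704} \approx 7.0075 \cdot 10^{-6}$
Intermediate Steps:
$r{\left(J \right)} = -9 - 438 J + 3 J^{2}$ ($r{\left(J \right)} = -9 + 3 \left(\left(J^{2} - 147 J\right) + J\right) = -9 + 3 \left(J^{2} - 146 J\right) = -9 + \left(- 438 J + 3 J^{2}\right) = -9 - 438 J + 3 J^{2}$)
$\frac{1}{r{\left(g \right)}} = \frac{1}{-9 - 132714 + 3 \cdot 303^{2}} = \frac{1}{-9 - 132714 + 3 \cdot 91809} = \frac{1}{-9 - 132714 + 275427} = \frac{1}{142704}$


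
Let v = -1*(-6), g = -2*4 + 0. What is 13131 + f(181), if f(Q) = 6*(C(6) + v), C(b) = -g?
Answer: 13215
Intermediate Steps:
g = -8 (g = -8 + 0 = -8)
C(b) = 8 (C(b) = -1*(-8) = 8)
v = 6
f(Q) = 84 (f(Q) = 6*(8 + 6) = 6*14 = 84)
13131 + f(181) = 13131 + 84 = 13215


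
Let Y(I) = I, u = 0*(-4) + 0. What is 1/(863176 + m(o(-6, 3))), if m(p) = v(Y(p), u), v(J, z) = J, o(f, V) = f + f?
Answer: 1/863164 ≈ 1.1585e-6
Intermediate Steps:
o(f, V) = 2*f
u = 0 (u = 0 + 0 = 0)
m(p) = p
1/(863176 + m(o(-6, 3))) = 1/(863176 + 2*(-6)) = 1/(863176 - 12) = 1/863164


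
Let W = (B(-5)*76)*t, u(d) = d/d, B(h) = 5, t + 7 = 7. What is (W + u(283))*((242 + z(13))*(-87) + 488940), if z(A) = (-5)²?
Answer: 465711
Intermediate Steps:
t = 0 (t = -7 + 7 = 0)
u(d) = 1
z(A) = 25
W = 0 (W = (5*76)*0 = 380*0 = 0)
(W + u(283))*((242 + z(13))*(-87) + 488940) = (0 + 1)*((242 + 25)*(-87) + 488940) = 1*(267*(-87) + 488940) = 1*(-23229 + 488940) = 1*465711 = 465711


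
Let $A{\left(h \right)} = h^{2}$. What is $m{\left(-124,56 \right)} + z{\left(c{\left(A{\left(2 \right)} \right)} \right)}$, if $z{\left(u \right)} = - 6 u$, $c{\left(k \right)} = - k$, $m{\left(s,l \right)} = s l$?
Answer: $-6920$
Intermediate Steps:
$m{\left(s,l \right)} = l s$
$m{\left(-124,56 \right)} + z{\left(c{\left(A{\left(2 \right)} \right)} \right)} = 56 \left(-124\right) - 6 \left(- 2^{2}\right) = -6944 - 6 \left(\left(-1\right) 4\right) = -6944 - -24 = -6944 + 24 = -6920$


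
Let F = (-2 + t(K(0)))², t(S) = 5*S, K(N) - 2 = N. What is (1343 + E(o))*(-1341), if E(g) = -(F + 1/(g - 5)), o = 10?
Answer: -8574354/5 ≈ -1.7149e+6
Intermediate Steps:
K(N) = 2 + N
F = 64 (F = (-2 + 5*(2 + 0))² = (-2 + 5*2)² = (-2 + 10)² = 8² = 64)
E(g) = -64 - 1/(-5 + g) (E(g) = -(64 + 1/(g - 5)) = -(64 + 1/(-5 + g)) = -64 - 1/(-5 + g))
(1343 + E(o))*(-1341) = (1343 + (319 - 64*10)/(-5 + 10))*(-1341) = (1343 + (319 - 640)/5)*(-1341) = (1343 + (⅕)*(-321))*(-1341) = (1343 - 321/5)*(-1341) = (6394/5)*(-1341) = -8574354/5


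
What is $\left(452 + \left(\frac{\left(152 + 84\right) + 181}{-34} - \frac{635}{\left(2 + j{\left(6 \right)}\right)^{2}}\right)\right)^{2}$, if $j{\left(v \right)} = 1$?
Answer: $\frac{12761994961}{93636} \approx 1.3629 \cdot 10^{5}$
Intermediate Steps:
$\left(452 + \left(\frac{\left(152 + 84\right) + 181}{-34} - \frac{635}{\left(2 + j{\left(6 \right)}\right)^{2}}\right)\right)^{2} = \left(452 + \left(\frac{\left(152 + 84\right) + 181}{-34} - \frac{635}{\left(2 + 1\right)^{2}}\right)\right)^{2} = \left(452 + \left(\left(236 + 181\right) \left(- \frac{1}{34}\right) - \frac{635}{3^{2}}\right)\right)^{2} = \left(452 + \left(417 \left(- \frac{1}{34}\right) - \frac{635}{9}\right)\right)^{2} = \left(452 - \frac{25343}{306}\right)^{2} = \left(\frac{112969}{306}\right)^{2} = \frac{12761994961}{93636}$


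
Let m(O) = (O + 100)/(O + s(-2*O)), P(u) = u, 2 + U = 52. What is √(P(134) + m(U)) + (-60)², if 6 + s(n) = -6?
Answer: 3600 + √49799/19 ≈ 3611.7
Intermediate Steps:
U = 50 (U = -2 + 52 = 50)
s(n) = -12 (s(n) = -6 - 6 = -12)
m(O) = (100 + O)/(-12 + O) (m(O) = (O + 100)/(O - 12) = (100 + O)/(-12 + O))
√(P(134) + m(U)) + (-60)² = √(134 + (100 + 50)/(-12 + 50)) + (-60)² = √(134 + 150/38) + 3600 = √(134 + (1/38)*150) + 3600 = √(134 + 75/19) + 3600 = √(2621/19) + 3600 = √49799/19 + 3600 = 3600 + √49799/19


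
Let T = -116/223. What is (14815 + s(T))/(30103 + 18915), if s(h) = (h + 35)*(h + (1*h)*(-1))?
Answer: 14815/49018 ≈ 0.30224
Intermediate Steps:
T = -116/223 (T = -116*1/223 = -116/223 ≈ -0.52018)
s(h) = 0 (s(h) = (35 + h)*(h + h*(-1)) = (35 + h)*(h - h) = (35 + h)*0 = 0)
(14815 + s(T))/(30103 + 18915) = (14815 + 0)/(30103 + 18915) = 14815/49018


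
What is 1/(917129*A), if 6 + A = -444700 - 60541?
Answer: -1/463376675863 ≈ -2.1581e-12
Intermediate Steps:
A = -505247 (A = -6 + (-444700 - 60541) = -6 - 505241 = -505247)
1/(917129*A) = 1/(917129*(-505247)) = (1/917129)*(-1/505247) = -1/463376675863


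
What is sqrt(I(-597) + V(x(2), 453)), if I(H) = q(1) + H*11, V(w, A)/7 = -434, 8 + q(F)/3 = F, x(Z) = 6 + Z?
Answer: I*sqrt(9626) ≈ 98.112*I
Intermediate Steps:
q(F) = -24 + 3*F
V(w, A) = -3038 (V(w, A) = 7*(-434) = -3038)
I(H) = -21 + 11*H (I(H) = (-24 + 3*1) + H*11 = (-24 + 3) + 11*H = -21 + 11*H)
sqrt(I(-597) + V(x(2), 453)) = sqrt((-21 + 11*(-597)) - 3038) = sqrt((-21 - 6567) - 3038) = sqrt(-6588 - 3038) = sqrt(-9626) = I*sqrt(9626)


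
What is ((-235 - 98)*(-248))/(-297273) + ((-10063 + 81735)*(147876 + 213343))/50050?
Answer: 1282697038039444/2479752275 ≈ 5.1727e+5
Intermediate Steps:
((-235 - 98)*(-248))/(-297273) + ((-10063 + 81735)*(147876 + 213343))/50050 = -333*(-248)*(-1/297273) + (71672*361219)*(1/50050) = 82584*(-1/297273) + 25889288168*(1/50050) = -27528/99091 + 12944644084/25025 = 1282697038039444/2479752275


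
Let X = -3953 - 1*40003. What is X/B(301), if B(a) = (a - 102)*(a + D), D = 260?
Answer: -1332/3383 ≈ -0.39373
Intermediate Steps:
X = -43956 (X = -3953 - 40003 = -43956)
B(a) = (-102 + a)*(260 + a) (B(a) = (a - 102)*(a + 260) = (-102 + a)*(260 + a))
X/B(301) = -43956/(-26520 + 301**2 + 158*301) = -43956/(-26520 + 90601 + 47558) = -43956/111639 = -43956*1/111639 = -1332/3383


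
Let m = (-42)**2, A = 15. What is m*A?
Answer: 26460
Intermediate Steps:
m = 1764
m*A = 1764*15 = 26460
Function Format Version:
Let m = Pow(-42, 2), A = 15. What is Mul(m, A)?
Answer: 26460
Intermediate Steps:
m = 1764
Mul(m, A) = Mul(1764, 15) = 26460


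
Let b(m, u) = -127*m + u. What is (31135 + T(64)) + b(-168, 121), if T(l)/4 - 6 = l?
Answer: 52872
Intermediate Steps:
T(l) = 24 + 4*l
b(m, u) = u - 127*m
(31135 + T(64)) + b(-168, 121) = (31135 + (24 + 4*64)) + (121 - 127*(-168)) = (31135 + (24 + 256)) + (121 + 21336) = (31135 + 280) + 21457 = 31415 + 21457 = 52872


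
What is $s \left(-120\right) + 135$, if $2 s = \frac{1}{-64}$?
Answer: $\frac{2175}{16} \approx 135.94$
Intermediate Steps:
$s = - \frac{1}{128}$ ($s = \frac{1}{2 \left(-64\right)} = \frac{1}{2} \left(- \frac{1}{64}\right) = - \frac{1}{128} \approx -0.0078125$)
$s \left(-120\right) + 135 = \left(- \frac{1}{128}\right) \left(-120\right) + 135 = \frac{15}{16} + 135 = \frac{2175}{16}$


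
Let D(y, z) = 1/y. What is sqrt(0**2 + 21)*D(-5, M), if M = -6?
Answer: -sqrt(21)/5 ≈ -0.91652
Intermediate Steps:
sqrt(0**2 + 21)*D(-5, M) = sqrt(0**2 + 21)/(-5) = sqrt(0 + 21)*(-1/5) = sqrt(21)*(-1/5) = -sqrt(21)/5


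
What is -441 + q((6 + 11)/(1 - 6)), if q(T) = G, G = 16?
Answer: -425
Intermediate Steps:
q(T) = 16
-441 + q((6 + 11)/(1 - 6)) = -441 + 16 = -425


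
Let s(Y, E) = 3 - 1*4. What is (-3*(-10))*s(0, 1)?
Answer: -30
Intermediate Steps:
s(Y, E) = -1 (s(Y, E) = 3 - 4 = -1)
(-3*(-10))*s(0, 1) = -3*(-10)*(-1) = 30*(-1) = -30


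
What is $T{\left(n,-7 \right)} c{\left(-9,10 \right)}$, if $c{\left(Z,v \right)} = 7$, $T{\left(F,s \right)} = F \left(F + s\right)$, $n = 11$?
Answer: $308$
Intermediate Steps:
$T{\left(n,-7 \right)} c{\left(-9,10 \right)} = 11 \left(11 - 7\right) 7 = 11 \cdot 4 \cdot 7 = 44 \cdot 7 = 308$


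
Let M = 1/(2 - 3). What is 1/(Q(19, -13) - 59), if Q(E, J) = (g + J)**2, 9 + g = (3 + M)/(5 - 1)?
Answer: 4/1613 ≈ 0.0024799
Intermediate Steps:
M = -1 (M = 1/(-1) = -1)
g = -17/2 (g = -9 + (3 - 1)/(5 - 1) = -9 + 2/4 = -9 + 2*(1/4) = -9 + 1/2 = -17/2 ≈ -8.5000)
Q(E, J) = (-17/2 + J)**2
1/(Q(19, -13) - 59) = 1/((-17 + 2*(-13))**2/4 - 59) = 1/((-17 - 26)**2/4 - 59) = 1/((1/4)*(-43)**2 - 59) = 1/((1/4)*1849 - 59) = 1/(1849/4 - 59) = 1/(1613/4) = 4/1613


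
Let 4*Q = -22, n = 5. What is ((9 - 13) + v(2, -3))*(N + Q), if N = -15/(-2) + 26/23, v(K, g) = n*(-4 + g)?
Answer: -2808/23 ≈ -122.09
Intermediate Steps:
v(K, g) = -20 + 5*g (v(K, g) = 5*(-4 + g) = -20 + 5*g)
Q = -11/2 (Q = (¼)*(-22) = -11/2 ≈ -5.5000)
N = 397/46 (N = -15*(-½) + 26*(1/23) = 15/2 + 26/23 = 397/46 ≈ 8.6304)
((9 - 13) + v(2, -3))*(N + Q) = ((9 - 13) + (-20 + 5*(-3)))*(397/46 - 11/2) = (-4 + (-20 - 15))*(72/23) = (-4 - 35)*(72/23) = -39*72/23 = -2808/23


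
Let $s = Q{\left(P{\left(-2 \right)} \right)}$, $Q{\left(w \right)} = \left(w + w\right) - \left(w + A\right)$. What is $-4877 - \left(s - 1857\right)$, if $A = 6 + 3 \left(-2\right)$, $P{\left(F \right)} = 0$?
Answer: $-3020$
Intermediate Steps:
$A = 0$ ($A = 6 - 6 = 0$)
$Q{\left(w \right)} = w$ ($Q{\left(w \right)} = \left(w + w\right) - \left(w + 0\right) = 2 w - w = w$)
$s = 0$
$-4877 - \left(s - 1857\right) = -4877 - \left(0 - 1857\right) = -4877 - -1857 = -4877 + 1857 = -3020$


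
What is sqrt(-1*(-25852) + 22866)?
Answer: sqrt(48718) ≈ 220.72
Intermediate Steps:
sqrt(-1*(-25852) + 22866) = sqrt(25852 + 22866) = sqrt(48718)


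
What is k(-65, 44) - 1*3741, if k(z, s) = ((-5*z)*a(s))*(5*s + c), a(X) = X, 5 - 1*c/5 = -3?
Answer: 3714259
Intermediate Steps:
c = 40 (c = 25 - 5*(-3) = 25 + 15 = 40)
k(z, s) = -5*s*z*(40 + 5*s) (k(z, s) = ((-5*z)*s)*(5*s + 40) = (-5*s*z)*(40 + 5*s) = -5*s*z*(40 + 5*s))
k(-65, 44) - 1*3741 = -25*44*(-65)*(8 + 44) - 1*3741 = -25*44*(-65)*52 - 3741 = 3718000 - 3741 = 3714259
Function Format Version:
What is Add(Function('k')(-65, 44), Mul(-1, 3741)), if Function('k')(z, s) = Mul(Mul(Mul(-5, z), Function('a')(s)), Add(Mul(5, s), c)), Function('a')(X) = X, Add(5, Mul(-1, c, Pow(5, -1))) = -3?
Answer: 3714259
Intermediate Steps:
c = 40 (c = Add(25, Mul(-5, -3)) = Add(25, 15) = 40)
Function('k')(z, s) = Mul(-5, s, z, Add(40, Mul(5, s))) (Function('k')(z, s) = Mul(Mul(Mul(-5, z), s), Add(Mul(5, s), 40)) = Mul(Mul(-5, s, z), Add(40, Mul(5, s))) = Mul(-5, s, z, Add(40, Mul(5, s))))
Add(Function('k')(-65, 44), Mul(-1, 3741)) = Add(Mul(-25, 44, -65, Add(8, 44)), Mul(-1, 3741)) = Add(Mul(-25, 44, -65, 52), -3741) = Add(3718000, -3741) = 3714259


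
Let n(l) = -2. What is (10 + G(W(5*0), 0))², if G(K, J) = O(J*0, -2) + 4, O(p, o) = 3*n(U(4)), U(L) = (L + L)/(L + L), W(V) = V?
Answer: 64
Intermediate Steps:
U(L) = 1 (U(L) = (2*L)/((2*L)) = (2*L)*(1/(2*L)) = 1)
O(p, o) = -6 (O(p, o) = 3*(-2) = -6)
G(K, J) = -2 (G(K, J) = -6 + 4 = -2)
(10 + G(W(5*0), 0))² = (10 - 2)² = 8² = 64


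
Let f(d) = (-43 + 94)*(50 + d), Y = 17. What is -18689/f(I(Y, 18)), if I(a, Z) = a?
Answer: -18689/3417 ≈ -5.4694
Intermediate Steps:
f(d) = 2550 + 51*d (f(d) = 51*(50 + d) = 2550 + 51*d)
-18689/f(I(Y, 18)) = -18689/(2550 + 51*17) = -18689/(2550 + 867) = -18689/3417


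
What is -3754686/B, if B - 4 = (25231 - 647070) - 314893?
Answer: 144411/36028 ≈ 4.0083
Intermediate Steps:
B = -936728 (B = 4 + ((25231 - 647070) - 314893) = 4 + (-621839 - 314893) = 4 - 936732 = -936728)
-3754686/B = -3754686/(-936728) = -3754686*(-1/936728) = 144411/36028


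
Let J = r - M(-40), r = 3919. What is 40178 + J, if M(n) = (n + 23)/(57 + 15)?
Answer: 3175001/72 ≈ 44097.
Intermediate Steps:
M(n) = 23/72 + n/72 (M(n) = (23 + n)/72 = (23 + n)*(1/72) = 23/72 + n/72)
J = 282185/72 (J = 3919 - (23/72 + (1/72)*(-40)) = 3919 - (23/72 - 5/9) = 3919 - 1*(-17/72) = 3919 + 17/72 = 282185/72 ≈ 3919.2)
40178 + J = 40178 + 282185/72 = 3175001/72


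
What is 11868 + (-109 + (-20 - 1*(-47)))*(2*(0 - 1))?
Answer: 12032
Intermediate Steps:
11868 + (-109 + (-20 - 1*(-47)))*(2*(0 - 1)) = 11868 + (-109 + (-20 + 47))*(2*(-1)) = 11868 + (-109 + 27)*(-2) = 11868 - 82*(-2) = 11868 + 164 = 12032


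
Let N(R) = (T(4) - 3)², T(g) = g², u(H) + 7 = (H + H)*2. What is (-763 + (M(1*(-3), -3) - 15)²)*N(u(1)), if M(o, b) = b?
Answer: -74191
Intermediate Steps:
u(H) = -7 + 4*H (u(H) = -7 + (H + H)*2 = -7 + (2*H)*2 = -7 + 4*H)
N(R) = 169 (N(R) = (4² - 3)² = (16 - 3)² = 13² = 169)
(-763 + (M(1*(-3), -3) - 15)²)*N(u(1)) = (-763 + (-3 - 15)²)*169 = (-763 + (-18)²)*169 = (-763 + 324)*169 = -439*169 = -74191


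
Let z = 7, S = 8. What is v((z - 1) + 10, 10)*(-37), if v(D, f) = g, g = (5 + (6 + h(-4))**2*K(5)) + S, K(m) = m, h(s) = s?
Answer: -1221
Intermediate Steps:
g = 33 (g = (5 + (6 - 4)**2*5) + 8 = (5 + 2**2*5) + 8 = (5 + 4*5) + 8 = (5 + 20) + 8 = 25 + 8 = 33)
v(D, f) = 33
v((z - 1) + 10, 10)*(-37) = 33*(-37) = -1221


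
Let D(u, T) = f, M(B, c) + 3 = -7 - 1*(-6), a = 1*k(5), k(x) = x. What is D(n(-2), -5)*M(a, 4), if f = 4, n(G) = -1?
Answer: -16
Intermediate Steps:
a = 5 (a = 1*5 = 5)
M(B, c) = -4 (M(B, c) = -3 + (-7 - 1*(-6)) = -3 + (-7 + 6) = -3 - 1 = -4)
D(u, T) = 4
D(n(-2), -5)*M(a, 4) = 4*(-4) = -16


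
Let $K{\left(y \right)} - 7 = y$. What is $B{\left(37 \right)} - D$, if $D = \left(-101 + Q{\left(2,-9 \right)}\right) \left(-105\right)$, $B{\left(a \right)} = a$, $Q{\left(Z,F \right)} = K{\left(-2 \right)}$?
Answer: $-10043$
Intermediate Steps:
$K{\left(y \right)} = 7 + y$
$Q{\left(Z,F \right)} = 5$ ($Q{\left(Z,F \right)} = 7 - 2 = 5$)
$D = 10080$ ($D = \left(-101 + 5\right) \left(-105\right) = \left(-96\right) \left(-105\right) = 10080$)
$B{\left(37 \right)} - D = 37 - 10080 = -10043$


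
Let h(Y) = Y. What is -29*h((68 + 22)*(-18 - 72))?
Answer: 234900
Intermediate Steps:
-29*h((68 + 22)*(-18 - 72)) = -29*(68 + 22)*(-18 - 72) = -2610*(-90) = -29*(-8100) = 234900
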